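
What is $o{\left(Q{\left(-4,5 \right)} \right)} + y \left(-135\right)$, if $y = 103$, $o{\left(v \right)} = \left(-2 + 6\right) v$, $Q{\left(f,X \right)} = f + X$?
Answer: $-13901$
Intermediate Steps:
$Q{\left(f,X \right)} = X + f$
$o{\left(v \right)} = 4 v$
$o{\left(Q{\left(-4,5 \right)} \right)} + y \left(-135\right) = 4 \left(5 - 4\right) + 103 \left(-135\right) = 4 \cdot 1 - 13905 = 4 - 13905 = -13901$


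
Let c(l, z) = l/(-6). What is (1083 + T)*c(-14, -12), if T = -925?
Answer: 1106/3 ≈ 368.67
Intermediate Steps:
c(l, z) = -l/6 (c(l, z) = l*(-⅙) = -l/6)
(1083 + T)*c(-14, -12) = (1083 - 925)*(-⅙*(-14)) = 158*(7/3) = 1106/3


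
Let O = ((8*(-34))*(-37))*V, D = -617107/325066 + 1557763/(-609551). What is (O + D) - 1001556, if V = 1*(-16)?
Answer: -230359489066380595/198144305366 ≈ -1.1626e+6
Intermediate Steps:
V = -16
D = -882533976315/198144305366 (D = -617107*1/325066 + 1557763*(-1/609551) = -617107/325066 - 1557763/609551 = -882533976315/198144305366 ≈ -4.4540)
O = -161024 (O = ((8*(-34))*(-37))*(-16) = -272*(-37)*(-16) = 10064*(-16) = -161024)
(O + D) - 1001556 = (-161024 - 882533976315/198144305366) - 1001556 = -31906871161231099/198144305366 - 1001556 = -230359489066380595/198144305366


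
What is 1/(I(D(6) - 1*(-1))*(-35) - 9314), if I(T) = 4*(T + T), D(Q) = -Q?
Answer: -1/7914 ≈ -0.00012636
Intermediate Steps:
I(T) = 8*T (I(T) = 4*(2*T) = 8*T)
1/(I(D(6) - 1*(-1))*(-35) - 9314) = 1/((8*(-1*6 - 1*(-1)))*(-35) - 9314) = 1/((8*(-6 + 1))*(-35) - 9314) = 1/((8*(-5))*(-35) - 9314) = 1/(-40*(-35) - 9314) = 1/(1400 - 9314) = 1/(-7914) = -1/7914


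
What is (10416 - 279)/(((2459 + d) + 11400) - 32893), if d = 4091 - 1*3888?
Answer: -3379/6277 ≈ -0.53831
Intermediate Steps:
d = 203 (d = 4091 - 3888 = 203)
(10416 - 279)/(((2459 + d) + 11400) - 32893) = (10416 - 279)/(((2459 + 203) + 11400) - 32893) = 10137/((2662 + 11400) - 32893) = 10137/(14062 - 32893) = 10137/(-18831) = 10137*(-1/18831) = -3379/6277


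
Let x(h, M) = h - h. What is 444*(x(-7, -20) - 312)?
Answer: -138528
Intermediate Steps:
x(h, M) = 0
444*(x(-7, -20) - 312) = 444*(0 - 312) = 444*(-312) = -138528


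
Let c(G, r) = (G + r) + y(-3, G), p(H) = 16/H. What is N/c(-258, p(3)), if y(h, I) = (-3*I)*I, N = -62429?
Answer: 187287/599834 ≈ 0.31223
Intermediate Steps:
y(h, I) = -3*I**2
c(G, r) = G + r - 3*G**2 (c(G, r) = (G + r) - 3*G**2 = G + r - 3*G**2)
N/c(-258, p(3)) = -62429/(-258 + 16/3 - 3*(-258)**2) = -62429/(-258 + 16*(1/3) - 3*66564) = -62429/(-258 + 16/3 - 199692) = -62429/(-599834/3) = -62429*(-3/599834) = 187287/599834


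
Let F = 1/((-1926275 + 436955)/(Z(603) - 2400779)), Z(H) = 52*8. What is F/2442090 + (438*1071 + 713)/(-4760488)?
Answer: -484330018432327/4907638730494800 ≈ -0.098689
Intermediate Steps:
Z(H) = 416
F = 38101/23640 (F = 1/((-1926275 + 436955)/(416 - 2400779)) = 1/(-1489320/(-2400363)) = 1/(-1489320*(-1/2400363)) = 1/(23640/38101) = 38101/23640 ≈ 1.6117)
F/2442090 + (438*1071 + 713)/(-4760488) = (38101/23640)/2442090 + (438*1071 + 713)/(-4760488) = (38101/23640)*(1/2442090) + (469098 + 713)*(-1/4760488) = 5443/8247286800 + 469811*(-1/4760488) = 5443/8247286800 - 469811/4760488 = -484330018432327/4907638730494800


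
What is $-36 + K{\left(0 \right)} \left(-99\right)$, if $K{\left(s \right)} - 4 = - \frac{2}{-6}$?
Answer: $-465$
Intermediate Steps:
$K{\left(s \right)} = \frac{13}{3}$ ($K{\left(s \right)} = 4 - \frac{2}{-6} = 4 - - \frac{1}{3} = 4 + \frac{1}{3} = \frac{13}{3}$)
$-36 + K{\left(0 \right)} \left(-99\right) = -36 + \frac{13}{3} \left(-99\right) = -36 - 429 = -465$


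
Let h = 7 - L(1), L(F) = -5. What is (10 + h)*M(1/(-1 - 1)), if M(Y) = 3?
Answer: 66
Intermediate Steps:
h = 12 (h = 7 - 1*(-5) = 7 + 5 = 12)
(10 + h)*M(1/(-1 - 1)) = (10 + 12)*3 = 22*3 = 66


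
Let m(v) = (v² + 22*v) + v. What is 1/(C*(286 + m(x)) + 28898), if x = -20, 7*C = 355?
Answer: 7/282516 ≈ 2.4777e-5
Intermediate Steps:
C = 355/7 (C = (⅐)*355 = 355/7 ≈ 50.714)
m(v) = v² + 23*v
1/(C*(286 + m(x)) + 28898) = 1/(355*(286 - 20*(23 - 20))/7 + 28898) = 1/(355*(286 - 20*3)/7 + 28898) = 1/(355*(286 - 60)/7 + 28898) = 1/((355/7)*226 + 28898) = 1/(80230/7 + 28898) = 1/(282516/7) = 7/282516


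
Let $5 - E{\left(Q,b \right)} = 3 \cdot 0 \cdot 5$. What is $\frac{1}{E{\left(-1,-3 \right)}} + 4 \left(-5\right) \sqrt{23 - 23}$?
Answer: $\frac{1}{5} \approx 0.2$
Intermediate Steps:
$E{\left(Q,b \right)} = 5$ ($E{\left(Q,b \right)} = 5 - 3 \cdot 0 \cdot 5 = 5 - 0 \cdot 5 = 5 - 0 = 5 + 0 = 5$)
$\frac{1}{E{\left(-1,-3 \right)}} + 4 \left(-5\right) \sqrt{23 - 23} = \frac{1}{5} + 4 \left(-5\right) \sqrt{23 - 23} = \frac{1}{5} - 20 \sqrt{0} = \frac{1}{5} - 0 = \frac{1}{5} + 0 = \frac{1}{5}$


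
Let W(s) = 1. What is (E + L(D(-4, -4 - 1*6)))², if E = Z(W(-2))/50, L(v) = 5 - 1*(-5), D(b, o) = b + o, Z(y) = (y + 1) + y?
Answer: 253009/2500 ≈ 101.20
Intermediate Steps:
Z(y) = 1 + 2*y (Z(y) = (1 + y) + y = 1 + 2*y)
L(v) = 10 (L(v) = 5 + 5 = 10)
E = 3/50 (E = (1 + 2*1)/50 = (1 + 2)*(1/50) = 3*(1/50) = 3/50 ≈ 0.060000)
(E + L(D(-4, -4 - 1*6)))² = (3/50 + 10)² = (503/50)² = 253009/2500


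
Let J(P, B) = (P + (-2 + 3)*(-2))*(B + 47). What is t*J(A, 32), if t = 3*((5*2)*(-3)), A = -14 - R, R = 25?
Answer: 291510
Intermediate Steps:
A = -39 (A = -14 - 1*25 = -14 - 25 = -39)
t = -90 (t = 3*(10*(-3)) = 3*(-30) = -90)
J(P, B) = (-2 + P)*(47 + B) (J(P, B) = (P + 1*(-2))*(47 + B) = (P - 2)*(47 + B) = (-2 + P)*(47 + B))
t*J(A, 32) = -90*(-94 - 2*32 + 47*(-39) + 32*(-39)) = -90*(-94 - 64 - 1833 - 1248) = -90*(-3239) = 291510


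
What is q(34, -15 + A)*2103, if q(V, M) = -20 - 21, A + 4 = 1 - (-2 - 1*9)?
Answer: -86223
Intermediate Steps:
A = 8 (A = -4 + (1 - (-2 - 1*9)) = -4 + (1 - (-2 - 9)) = -4 + (1 - 1*(-11)) = -4 + (1 + 11) = -4 + 12 = 8)
q(V, M) = -41
q(34, -15 + A)*2103 = -41*2103 = -86223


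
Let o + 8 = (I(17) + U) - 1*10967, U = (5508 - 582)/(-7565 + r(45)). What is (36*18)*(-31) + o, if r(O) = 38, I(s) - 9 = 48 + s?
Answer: -77753043/2509 ≈ -30990.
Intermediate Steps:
I(s) = 57 + s (I(s) = 9 + (48 + s) = 57 + s)
U = -1642/2509 (U = (5508 - 582)/(-7565 + 38) = 4926/(-7527) = 4926*(-1/7527) = -1642/2509 ≈ -0.65444)
o = -27352251/2509 (o = -8 + (((57 + 17) - 1642/2509) - 1*10967) = -8 + ((74 - 1642/2509) - 10967) = -8 + (184024/2509 - 10967) = -8 - 27332179/2509 = -27352251/2509 ≈ -10902.)
(36*18)*(-31) + o = (36*18)*(-31) - 27352251/2509 = 648*(-31) - 27352251/2509 = -20088 - 27352251/2509 = -77753043/2509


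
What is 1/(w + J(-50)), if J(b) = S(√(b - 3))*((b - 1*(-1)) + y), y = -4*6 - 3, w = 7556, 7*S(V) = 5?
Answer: 7/52512 ≈ 0.00013330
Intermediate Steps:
S(V) = 5/7 (S(V) = (⅐)*5 = 5/7)
y = -27 (y = -24 - 3 = -27)
J(b) = -130/7 + 5*b/7 (J(b) = 5*((b - 1*(-1)) - 27)/7 = 5*((b + 1) - 27)/7 = 5*((1 + b) - 27)/7 = 5*(-26 + b)/7 = -130/7 + 5*b/7)
1/(w + J(-50)) = 1/(7556 + (-130/7 + (5/7)*(-50))) = 1/(7556 + (-130/7 - 250/7)) = 1/(7556 - 380/7) = 1/(52512/7) = 7/52512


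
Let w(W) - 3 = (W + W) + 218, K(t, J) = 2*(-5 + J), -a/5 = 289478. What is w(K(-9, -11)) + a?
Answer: -1447233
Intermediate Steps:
a = -1447390 (a = -5*289478 = -1447390)
K(t, J) = -10 + 2*J
w(W) = 221 + 2*W (w(W) = 3 + ((W + W) + 218) = 3 + (2*W + 218) = 3 + (218 + 2*W) = 221 + 2*W)
w(K(-9, -11)) + a = (221 + 2*(-10 + 2*(-11))) - 1447390 = (221 + 2*(-10 - 22)) - 1447390 = (221 + 2*(-32)) - 1447390 = (221 - 64) - 1447390 = 157 - 1447390 = -1447233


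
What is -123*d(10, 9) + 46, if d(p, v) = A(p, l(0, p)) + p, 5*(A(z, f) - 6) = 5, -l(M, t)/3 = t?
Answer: -2045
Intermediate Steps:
l(M, t) = -3*t
A(z, f) = 7 (A(z, f) = 6 + (⅕)*5 = 6 + 1 = 7)
d(p, v) = 7 + p
-123*d(10, 9) + 46 = -123*(7 + 10) + 46 = -123*17 + 46 = -2091 + 46 = -2045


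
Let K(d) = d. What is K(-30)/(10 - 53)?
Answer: 30/43 ≈ 0.69767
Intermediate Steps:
K(-30)/(10 - 53) = -30/(10 - 53) = -30/(-43) = -30*(-1/43) = 30/43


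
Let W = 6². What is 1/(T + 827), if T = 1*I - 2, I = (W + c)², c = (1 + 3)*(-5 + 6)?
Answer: 1/2425 ≈ 0.00041237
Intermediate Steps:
c = 4 (c = 4*1 = 4)
W = 36
I = 1600 (I = (36 + 4)² = 40² = 1600)
T = 1598 (T = 1*1600 - 2 = 1600 - 2 = 1598)
1/(T + 827) = 1/(1598 + 827) = 1/2425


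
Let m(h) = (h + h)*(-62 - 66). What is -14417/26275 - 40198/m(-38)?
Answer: -598225513/127801600 ≈ -4.6809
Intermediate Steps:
m(h) = -256*h (m(h) = (2*h)*(-128) = -256*h)
-14417/26275 - 40198/m(-38) = -14417/26275 - 40198/((-256*(-38))) = -14417*1/26275 - 40198/9728 = -14417/26275 - 40198*1/9728 = -14417/26275 - 20099/4864 = -598225513/127801600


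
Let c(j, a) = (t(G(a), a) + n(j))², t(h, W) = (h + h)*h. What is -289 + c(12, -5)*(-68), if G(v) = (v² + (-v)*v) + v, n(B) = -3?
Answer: -150501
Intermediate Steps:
G(v) = v (G(v) = (v² - v²) + v = 0 + v = v)
t(h, W) = 2*h² (t(h, W) = (2*h)*h = 2*h²)
c(j, a) = (-3 + 2*a²)² (c(j, a) = (2*a² - 3)² = (-3 + 2*a²)²)
-289 + c(12, -5)*(-68) = -289 + (-3 + 2*(-5)²)²*(-68) = -289 + (-3 + 2*25)²*(-68) = -289 + (-3 + 50)²*(-68) = -289 + 47²*(-68) = -289 + 2209*(-68) = -289 - 150212 = -150501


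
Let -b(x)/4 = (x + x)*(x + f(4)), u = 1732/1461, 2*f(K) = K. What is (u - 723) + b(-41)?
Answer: -19743683/1461 ≈ -13514.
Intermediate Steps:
f(K) = K/2
u = 1732/1461 (u = 1732*(1/1461) = 1732/1461 ≈ 1.1855)
b(x) = -8*x*(2 + x) (b(x) = -4*(x + x)*(x + (½)*4) = -4*2*x*(x + 2) = -4*2*x*(2 + x) = -8*x*(2 + x))
(u - 723) + b(-41) = (1732/1461 - 723) - 8*(-41)*(2 - 41) = -1054571/1461 - 8*(-41)*(-39) = -1054571/1461 - 12792 = -19743683/1461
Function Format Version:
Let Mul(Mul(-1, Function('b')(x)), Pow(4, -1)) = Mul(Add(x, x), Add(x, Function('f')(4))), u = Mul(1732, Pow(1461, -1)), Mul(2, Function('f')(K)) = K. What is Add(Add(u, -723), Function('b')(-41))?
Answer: Rational(-19743683, 1461) ≈ -13514.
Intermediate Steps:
Function('f')(K) = Mul(Rational(1, 2), K)
u = Rational(1732, 1461) (u = Mul(1732, Rational(1, 1461)) = Rational(1732, 1461) ≈ 1.1855)
Function('b')(x) = Mul(-8, x, Add(2, x)) (Function('b')(x) = Mul(-4, Mul(Add(x, x), Add(x, Mul(Rational(1, 2), 4)))) = Mul(-4, Mul(Mul(2, x), Add(x, 2))) = Mul(-4, Mul(Mul(2, x), Add(2, x))) = Mul(-4, Mul(2, x, Add(2, x))) = Mul(-8, x, Add(2, x)))
Add(Add(u, -723), Function('b')(-41)) = Add(Add(Rational(1732, 1461), -723), Mul(-8, -41, Add(2, -41))) = Add(Rational(-1054571, 1461), Mul(-8, -41, -39)) = Add(Rational(-1054571, 1461), -12792) = Rational(-19743683, 1461)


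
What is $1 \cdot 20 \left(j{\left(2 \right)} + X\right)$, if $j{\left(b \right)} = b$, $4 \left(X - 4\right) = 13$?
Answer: $185$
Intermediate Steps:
$X = \frac{29}{4}$ ($X = 4 + \frac{1}{4} \cdot 13 = 4 + \frac{13}{4} = \frac{29}{4} \approx 7.25$)
$1 \cdot 20 \left(j{\left(2 \right)} + X\right) = 1 \cdot 20 \left(2 + \frac{29}{4}\right) = 20 \cdot \frac{37}{4} = 185$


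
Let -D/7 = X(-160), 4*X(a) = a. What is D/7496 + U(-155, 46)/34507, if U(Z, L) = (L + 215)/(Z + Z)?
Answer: 374156393/10023248290 ≈ 0.037329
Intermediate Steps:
U(Z, L) = (215 + L)/(2*Z) (U(Z, L) = (215 + L)/((2*Z)) = (215 + L)*(1/(2*Z)) = (215 + L)/(2*Z))
X(a) = a/4
D = 280 (D = -7*(-160)/4 = -7*(-40) = 280)
D/7496 + U(-155, 46)/34507 = 280/7496 + ((½)*(215 + 46)/(-155))/34507 = 280*(1/7496) + ((½)*(-1/155)*261)*(1/34507) = 35/937 - 261/310*1/34507 = 35/937 - 261/10697170 = 374156393/10023248290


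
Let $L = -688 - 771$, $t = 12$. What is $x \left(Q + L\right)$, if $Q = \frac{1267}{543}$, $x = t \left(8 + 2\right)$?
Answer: $-174800$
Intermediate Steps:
$L = -1459$ ($L = -688 - 771 = -1459$)
$x = 120$ ($x = 12 \left(8 + 2\right) = 12 \cdot 10 = 120$)
$Q = \frac{7}{3}$ ($Q = 1267 \cdot \frac{1}{543} = \frac{7}{3} \approx 2.3333$)
$x \left(Q + L\right) = 120 \left(\frac{7}{3} - 1459\right) = 120 \left(- \frac{4370}{3}\right) = -174800$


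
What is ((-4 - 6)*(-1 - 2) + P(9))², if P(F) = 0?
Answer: 900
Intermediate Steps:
((-4 - 6)*(-1 - 2) + P(9))² = ((-4 - 6)*(-1 - 2) + 0)² = (-10*(-3) + 0)² = (30 + 0)² = 30² = 900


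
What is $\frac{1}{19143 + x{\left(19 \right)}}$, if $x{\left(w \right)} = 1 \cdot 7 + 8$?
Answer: $\frac{1}{19158} \approx 5.2197 \cdot 10^{-5}$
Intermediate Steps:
$x{\left(w \right)} = 15$ ($x{\left(w \right)} = 7 + 8 = 15$)
$\frac{1}{19143 + x{\left(19 \right)}} = \frac{1}{19143 + 15} = \frac{1}{19158}$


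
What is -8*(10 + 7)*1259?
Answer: -171224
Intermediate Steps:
-8*(10 + 7)*1259 = -8*17*1259 = -136*1259 = -171224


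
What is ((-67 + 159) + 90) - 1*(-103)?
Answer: 285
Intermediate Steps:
((-67 + 159) + 90) - 1*(-103) = (92 + 90) + 103 = 182 + 103 = 285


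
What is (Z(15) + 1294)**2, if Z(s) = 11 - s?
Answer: 1664100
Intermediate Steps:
(Z(15) + 1294)**2 = ((11 - 1*15) + 1294)**2 = ((11 - 15) + 1294)**2 = (-4 + 1294)**2 = 1290**2 = 1664100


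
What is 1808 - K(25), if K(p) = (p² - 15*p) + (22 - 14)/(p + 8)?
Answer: 51406/33 ≈ 1557.8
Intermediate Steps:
K(p) = p² - 15*p + 8/(8 + p) (K(p) = (p² - 15*p) + 8/(8 + p) = p² - 15*p + 8/(8 + p))
1808 - K(25) = 1808 - (8 + 25³ - 120*25 - 7*25²)/(8 + 25) = 1808 - (8 + 15625 - 3000 - 7*625)/33 = 1808 - (8 + 15625 - 3000 - 4375)/33 = 1808 - 8258/33 = 51406/33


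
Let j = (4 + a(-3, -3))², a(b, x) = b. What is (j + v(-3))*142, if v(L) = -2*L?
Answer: 994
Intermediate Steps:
j = 1 (j = (4 - 3)² = 1² = 1)
(j + v(-3))*142 = (1 - 2*(-3))*142 = (1 + 6)*142 = 7*142 = 994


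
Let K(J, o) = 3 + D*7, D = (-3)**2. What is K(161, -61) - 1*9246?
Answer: -9180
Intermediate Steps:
D = 9
K(J, o) = 66 (K(J, o) = 3 + 9*7 = 3 + 63 = 66)
K(161, -61) - 1*9246 = 66 - 1*9246 = 66 - 9246 = -9180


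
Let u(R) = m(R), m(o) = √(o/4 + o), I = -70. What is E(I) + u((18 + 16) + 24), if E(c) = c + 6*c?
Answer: -490 + √290/2 ≈ -481.49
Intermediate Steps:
m(o) = √5*√o/2 (m(o) = √(o*(¼) + o) = √(o/4 + o) = √(5*o/4) = √5*√o/2)
E(c) = 7*c
u(R) = √5*√R/2
E(I) + u((18 + 16) + 24) = 7*(-70) + √5*√((18 + 16) + 24)/2 = -490 + √5*√(34 + 24)/2 = -490 + √5*√58/2 = -490 + √290/2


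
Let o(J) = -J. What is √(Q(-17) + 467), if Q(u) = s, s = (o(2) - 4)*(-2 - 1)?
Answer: √485 ≈ 22.023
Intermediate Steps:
s = 18 (s = (-1*2 - 4)*(-2 - 1) = (-2 - 4)*(-3) = -6*(-3) = 18)
Q(u) = 18
√(Q(-17) + 467) = √(18 + 467) = √485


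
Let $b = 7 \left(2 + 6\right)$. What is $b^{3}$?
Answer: $175616$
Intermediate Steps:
$b = 56$ ($b = 7 \cdot 8 = 56$)
$b^{3} = 56^{3} = 175616$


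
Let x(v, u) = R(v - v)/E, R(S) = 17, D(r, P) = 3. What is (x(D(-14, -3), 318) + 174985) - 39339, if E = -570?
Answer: 77318203/570 ≈ 1.3565e+5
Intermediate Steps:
x(v, u) = -17/570 (x(v, u) = 17/(-570) = 17*(-1/570) = -17/570)
(x(D(-14, -3), 318) + 174985) - 39339 = (-17/570 + 174985) - 39339 = 99741433/570 - 39339 = 77318203/570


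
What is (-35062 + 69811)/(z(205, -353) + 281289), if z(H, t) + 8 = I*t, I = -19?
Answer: 11583/95996 ≈ 0.12066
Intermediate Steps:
z(H, t) = -8 - 19*t
(-35062 + 69811)/(z(205, -353) + 281289) = (-35062 + 69811)/((-8 - 19*(-353)) + 281289) = 34749/((-8 + 6707) + 281289) = 34749/(6699 + 281289) = 34749/287988 = 34749*(1/287988) = 11583/95996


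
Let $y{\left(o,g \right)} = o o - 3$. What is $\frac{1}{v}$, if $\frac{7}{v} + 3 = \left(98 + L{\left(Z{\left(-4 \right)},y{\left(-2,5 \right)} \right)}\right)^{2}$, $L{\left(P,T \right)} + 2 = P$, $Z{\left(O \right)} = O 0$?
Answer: $\frac{9213}{7} \approx 1316.1$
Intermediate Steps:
$y{\left(o,g \right)} = -3 + o^{2}$ ($y{\left(o,g \right)} = o^{2} - 3 = -3 + o^{2}$)
$Z{\left(O \right)} = 0$
$L{\left(P,T \right)} = -2 + P$
$v = \frac{7}{9213}$ ($v = \frac{7}{-3 + \left(98 + \left(-2 + 0\right)\right)^{2}} = \frac{7}{-3 + \left(98 - 2\right)^{2}} = \frac{7}{-3 + 96^{2}} = \frac{7}{-3 + 9216} = \frac{7}{9213} \approx 0.0007598$)
$\frac{1}{v} = \frac{1}{\frac{7}{9213}} = \frac{9213}{7}$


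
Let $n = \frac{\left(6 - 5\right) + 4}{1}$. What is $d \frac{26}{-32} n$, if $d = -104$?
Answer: $\frac{845}{2} \approx 422.5$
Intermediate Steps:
$n = 5$ ($n = \left(1 + 4\right) 1 = 5 \cdot 1 = 5$)
$d \frac{26}{-32} n = - 104 \frac{26}{-32} \cdot 5 = - 104 \cdot 26 \left(- \frac{1}{32}\right) 5 = \left(-104\right) \left(- \frac{13}{16}\right) 5 = \frac{169}{2} \cdot 5 = \frac{845}{2}$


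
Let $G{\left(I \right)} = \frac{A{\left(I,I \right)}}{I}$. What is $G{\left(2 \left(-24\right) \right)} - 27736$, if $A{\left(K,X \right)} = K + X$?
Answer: $-27734$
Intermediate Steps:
$G{\left(I \right)} = 2$ ($G{\left(I \right)} = \frac{I + I}{I} = \frac{2 I}{I} = 2$)
$G{\left(2 \left(-24\right) \right)} - 27736 = 2 - 27736 = -27734$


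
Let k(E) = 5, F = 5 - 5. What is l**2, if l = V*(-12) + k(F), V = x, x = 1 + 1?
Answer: 361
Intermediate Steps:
F = 0
x = 2
V = 2
l = -19 (l = 2*(-12) + 5 = -24 + 5 = -19)
l**2 = (-19)**2 = 361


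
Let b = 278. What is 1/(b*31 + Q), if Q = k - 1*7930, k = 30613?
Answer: 1/31301 ≈ 3.1948e-5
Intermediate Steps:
Q = 22683 (Q = 30613 - 1*7930 = 30613 - 7930 = 22683)
1/(b*31 + Q) = 1/(278*31 + 22683) = 1/(8618 + 22683) = 1/31301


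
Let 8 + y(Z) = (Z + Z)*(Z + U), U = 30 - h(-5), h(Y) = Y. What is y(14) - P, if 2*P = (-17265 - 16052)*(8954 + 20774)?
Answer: 495225252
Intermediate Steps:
U = 35 (U = 30 - 1*(-5) = 30 + 5 = 35)
y(Z) = -8 + 2*Z*(35 + Z) (y(Z) = -8 + (Z + Z)*(Z + 35) = -8 + (2*Z)*(35 + Z) = -8 + 2*Z*(35 + Z))
P = -495223888 (P = ((-17265 - 16052)*(8954 + 20774))/2 = (-33317*29728)/2 = (½)*(-990447776) = -495223888)
y(14) - P = (-8 + 2*14² + 70*14) - 1*(-495223888) = (-8 + 2*196 + 980) + 495223888 = (-8 + 392 + 980) + 495223888 = 1364 + 495223888 = 495225252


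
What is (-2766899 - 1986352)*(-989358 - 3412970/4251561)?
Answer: 6664563807628308936/1417187 ≈ 4.7027e+12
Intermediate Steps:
(-2766899 - 1986352)*(-989358 - 3412970/4251561) = -4753251*(-989358 - 3412970*1/4251561) = -4753251*(-989358 - 3412970/4251561) = -4753251*(-4206319300808/4251561) = 6664563807628308936/1417187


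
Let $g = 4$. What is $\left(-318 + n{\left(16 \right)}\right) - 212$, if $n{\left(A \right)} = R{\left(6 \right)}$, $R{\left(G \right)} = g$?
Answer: $-526$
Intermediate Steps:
$R{\left(G \right)} = 4$
$n{\left(A \right)} = 4$
$\left(-318 + n{\left(16 \right)}\right) - 212 = \left(-318 + 4\right) - 212 = -314 - 212 = -526$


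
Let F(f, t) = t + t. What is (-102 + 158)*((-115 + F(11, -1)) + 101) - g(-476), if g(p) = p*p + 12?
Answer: -227484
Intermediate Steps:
F(f, t) = 2*t
g(p) = 12 + p² (g(p) = p² + 12 = 12 + p²)
(-102 + 158)*((-115 + F(11, -1)) + 101) - g(-476) = (-102 + 158)*((-115 + 2*(-1)) + 101) - (12 + (-476)²) = 56*((-115 - 2) + 101) - (12 + 226576) = 56*(-117 + 101) - 1*226588 = 56*(-16) - 226588 = -896 - 226588 = -227484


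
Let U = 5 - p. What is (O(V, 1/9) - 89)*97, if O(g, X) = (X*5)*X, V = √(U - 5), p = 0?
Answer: -698788/81 ≈ -8627.0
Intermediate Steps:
U = 5 (U = 5 - 1*0 = 5 + 0 = 5)
V = 0 (V = √(5 - 5) = √0 = 0)
O(g, X) = 5*X² (O(g, X) = (5*X)*X = 5*X²)
(O(V, 1/9) - 89)*97 = (5*(1/9)² - 89)*97 = (5*(⅑)² - 89)*97 = (5*(1/81) - 89)*97 = (5/81 - 89)*97 = -7204/81*97 = -698788/81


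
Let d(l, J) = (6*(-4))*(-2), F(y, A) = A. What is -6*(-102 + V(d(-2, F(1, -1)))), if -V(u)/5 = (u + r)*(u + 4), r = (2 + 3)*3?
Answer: 98892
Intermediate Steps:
r = 15 (r = 5*3 = 15)
d(l, J) = 48 (d(l, J) = -24*(-2) = 48)
V(u) = -5*(4 + u)*(15 + u) (V(u) = -5*(u + 15)*(u + 4) = -5*(15 + u)*(4 + u) = -5*(4 + u)*(15 + u))
-6*(-102 + V(d(-2, F(1, -1)))) = -6*(-102 + (-300 - 95*48 - 5*48**2)) = -6*(-102 + (-300 - 4560 - 5*2304)) = -6*(-102 + (-300 - 4560 - 11520)) = -6*(-102 - 16380) = -6*(-16482) = 98892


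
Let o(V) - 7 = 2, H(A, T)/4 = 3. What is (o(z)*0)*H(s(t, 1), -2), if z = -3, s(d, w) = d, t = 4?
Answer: 0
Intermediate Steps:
H(A, T) = 12 (H(A, T) = 4*3 = 12)
o(V) = 9 (o(V) = 7 + 2 = 9)
(o(z)*0)*H(s(t, 1), -2) = (9*0)*12 = 0*12 = 0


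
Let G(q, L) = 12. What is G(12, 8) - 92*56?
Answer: -5140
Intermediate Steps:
G(12, 8) - 92*56 = 12 - 92*56 = 12 - 5152 = -5140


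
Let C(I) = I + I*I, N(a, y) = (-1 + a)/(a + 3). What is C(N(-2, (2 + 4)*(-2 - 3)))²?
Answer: 36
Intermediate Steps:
N(a, y) = (-1 + a)/(3 + a)
C(I) = I + I²
C(N(-2, (2 + 4)*(-2 - 3)))² = (((-1 - 2)/(3 - 2))*(1 + (-1 - 2)/(3 - 2)))² = ((-3/1)*(1 - 3/1))² = ((1*(-3))*(1 + 1*(-3)))² = (-3*(1 - 3))² = (-3*(-2))² = 6² = 36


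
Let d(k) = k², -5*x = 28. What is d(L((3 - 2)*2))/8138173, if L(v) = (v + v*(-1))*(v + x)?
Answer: 0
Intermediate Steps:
x = -28/5 (x = -⅕*28 = -28/5 ≈ -5.6000)
L(v) = 0 (L(v) = (v + v*(-1))*(v - 28/5) = (v - v)*(-28/5 + v) = 0*(-28/5 + v) = 0)
d(L((3 - 2)*2))/8138173 = 0²/8138173 = 0*(1/8138173) = 0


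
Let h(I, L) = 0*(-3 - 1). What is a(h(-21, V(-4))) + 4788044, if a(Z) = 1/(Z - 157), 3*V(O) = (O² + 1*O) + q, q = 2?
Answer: 751722907/157 ≈ 4.7880e+6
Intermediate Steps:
V(O) = ⅔ + O/3 + O²/3 (V(O) = ((O² + 1*O) + 2)/3 = ((O² + O) + 2)/3 = ((O + O²) + 2)/3 = (2 + O + O²)/3 = ⅔ + O/3 + O²/3)
h(I, L) = 0 (h(I, L) = 0*(-4) = 0)
a(Z) = 1/(-157 + Z)
a(h(-21, V(-4))) + 4788044 = 1/(-157 + 0) + 4788044 = 1/(-157) + 4788044 = -1/157 + 4788044 = 751722907/157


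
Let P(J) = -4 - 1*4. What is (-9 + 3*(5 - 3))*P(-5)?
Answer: 24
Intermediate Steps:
P(J) = -8 (P(J) = -4 - 4 = -8)
(-9 + 3*(5 - 3))*P(-5) = (-9 + 3*(5 - 3))*(-8) = (-9 + 3*2)*(-8) = (-9 + 6)*(-8) = -3*(-8) = 24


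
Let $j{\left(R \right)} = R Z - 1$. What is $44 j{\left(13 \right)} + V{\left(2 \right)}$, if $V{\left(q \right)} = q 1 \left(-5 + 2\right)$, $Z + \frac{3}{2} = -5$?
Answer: $-3768$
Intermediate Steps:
$Z = - \frac{13}{2}$ ($Z = - \frac{3}{2} - 5 = - \frac{13}{2} \approx -6.5$)
$V{\left(q \right)} = - 3 q$ ($V{\left(q \right)} = q \left(-3\right) = - 3 q$)
$j{\left(R \right)} = -1 - \frac{13 R}{2}$ ($j{\left(R \right)} = R \left(- \frac{13}{2}\right) - 1 = - \frac{13 R}{2} - 1 = -1 - \frac{13 R}{2}$)
$44 j{\left(13 \right)} + V{\left(2 \right)} = 44 \left(-1 - \frac{169}{2}\right) - 6 = 44 \left(- \frac{171}{2}\right) - 6 = -3762 - 6 = -3768$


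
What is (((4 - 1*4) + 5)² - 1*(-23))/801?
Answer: 16/267 ≈ 0.059925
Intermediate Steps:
(((4 - 1*4) + 5)² - 1*(-23))/801 = (((4 - 4) + 5)² + 23)*(1/801) = ((0 + 5)² + 23)*(1/801) = (5² + 23)*(1/801) = (25 + 23)*(1/801) = 48*(1/801) = 16/267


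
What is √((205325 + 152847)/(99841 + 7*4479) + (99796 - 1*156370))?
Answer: 2*I*√60856068529606/65597 ≈ 237.85*I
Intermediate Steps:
√((205325 + 152847)/(99841 + 7*4479) + (99796 - 1*156370)) = √(358172/(99841 + 31353) + (99796 - 156370)) = √(358172/131194 - 56574) = √(358172*(1/131194) - 56574) = √(179086/65597 - 56574) = √(-3710905592/65597) = 2*I*√60856068529606/65597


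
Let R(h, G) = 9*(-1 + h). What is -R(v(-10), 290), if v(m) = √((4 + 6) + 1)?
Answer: 9 - 9*√11 ≈ -20.850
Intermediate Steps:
v(m) = √11 (v(m) = √(10 + 1) = √11)
R(h, G) = -9 + 9*h
-R(v(-10), 290) = -(-9 + 9*√11) = 9 - 9*√11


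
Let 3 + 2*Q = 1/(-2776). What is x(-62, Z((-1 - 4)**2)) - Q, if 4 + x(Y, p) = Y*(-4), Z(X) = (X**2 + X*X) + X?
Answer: 1363017/5552 ≈ 245.50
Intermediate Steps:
Q = -8329/5552 (Q = -3/2 + (1/2)/(-2776) = -3/2 + (1/2)*(-1/2776) = -3/2 - 1/5552 = -8329/5552 ≈ -1.5002)
Z(X) = X + 2*X**2 (Z(X) = (X**2 + X**2) + X = 2*X**2 + X = X + 2*X**2)
x(Y, p) = -4 - 4*Y (x(Y, p) = -4 + Y*(-4) = -4 - 4*Y)
x(-62, Z((-1 - 4)**2)) - Q = (-4 - 4*(-62)) - 1*(-8329/5552) = (-4 + 248) + 8329/5552 = 244 + 8329/5552 = 1363017/5552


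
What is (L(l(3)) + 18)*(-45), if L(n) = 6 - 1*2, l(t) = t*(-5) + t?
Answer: -990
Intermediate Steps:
l(t) = -4*t (l(t) = -5*t + t = -4*t)
L(n) = 4 (L(n) = 6 - 2 = 4)
(L(l(3)) + 18)*(-45) = (4 + 18)*(-45) = 22*(-45) = -990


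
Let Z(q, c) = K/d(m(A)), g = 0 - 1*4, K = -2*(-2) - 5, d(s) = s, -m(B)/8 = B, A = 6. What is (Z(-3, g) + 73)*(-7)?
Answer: -24535/48 ≈ -511.15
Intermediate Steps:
m(B) = -8*B
K = -1 (K = 4 - 5 = -1)
g = -4 (g = 0 - 4 = -4)
Z(q, c) = 1/48 (Z(q, c) = -1/((-8*6)) = -1/(-48) = -1*(-1/48) = 1/48)
(Z(-3, g) + 73)*(-7) = (1/48 + 73)*(-7) = (3505/48)*(-7) = -24535/48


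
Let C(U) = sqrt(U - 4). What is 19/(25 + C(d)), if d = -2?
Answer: 475/631 - 19*I*sqrt(6)/631 ≈ 0.75277 - 0.073756*I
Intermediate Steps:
C(U) = sqrt(-4 + U)
19/(25 + C(d)) = 19/(25 + sqrt(-4 - 2)) = 19/(25 + sqrt(-6)) = 19/(25 + I*sqrt(6))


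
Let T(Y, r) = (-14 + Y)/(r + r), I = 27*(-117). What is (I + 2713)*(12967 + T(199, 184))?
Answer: -1064165143/184 ≈ -5.7835e+6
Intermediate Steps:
I = -3159
T(Y, r) = (-14 + Y)/(2*r) (T(Y, r) = (-14 + Y)/((2*r)) = (-14 + Y)*(1/(2*r)) = (-14 + Y)/(2*r))
(I + 2713)*(12967 + T(199, 184)) = (-3159 + 2713)*(12967 + (½)*(-14 + 199)/184) = -446*(12967 + (½)*(1/184)*185) = -446*(12967 + 185/368) = -446*4772041/368 = -1064165143/184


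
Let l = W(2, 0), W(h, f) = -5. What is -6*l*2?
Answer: 60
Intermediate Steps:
l = -5
-6*l*2 = -6*(-5)*2 = 30*2 = 60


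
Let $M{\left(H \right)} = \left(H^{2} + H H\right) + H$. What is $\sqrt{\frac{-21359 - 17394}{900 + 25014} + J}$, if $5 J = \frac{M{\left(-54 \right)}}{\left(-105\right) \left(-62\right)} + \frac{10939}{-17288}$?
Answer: $\frac{i \sqrt{435326310458117613654}}{17360047740} \approx 1.2019 i$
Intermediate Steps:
$M{\left(H \right)} = H + 2 H^{2}$ ($M{\left(H \right)} = \left(H^{2} + H^{2}\right) + H = 2 H^{2} + H = H + 2 H^{2}$)
$J = \frac{4779529}{93787400}$ ($J = \frac{\frac{\left(-54\right) \left(1 + 2 \left(-54\right)\right)}{\left(-105\right) \left(-62\right)} + \frac{10939}{-17288}}{5} = \frac{\frac{\left(-54\right) \left(1 - 108\right)}{6510} + 10939 \left(- \frac{1}{17288}\right)}{5} = \frac{\left(-54\right) \left(-107\right) \frac{1}{6510} - \frac{10939}{17288}}{5} = \frac{5778 \cdot \frac{1}{6510} - \frac{10939}{17288}}{5} = \frac{\frac{963}{1085} - \frac{10939}{17288}}{5} = \frac{1}{5} \cdot \frac{4779529}{18757480} = \frac{4779529}{93787400} \approx 0.050961$)
$\sqrt{\frac{-21359 - 17394}{900 + 25014} + J} = \sqrt{\frac{-21359 - 17394}{900 + 25014} + \frac{4779529}{93787400}} = \sqrt{- \frac{38753}{25914} + \frac{4779529}{93787400}} = \sqrt{- \frac{250763314121}{173600477400}} = \frac{i \sqrt{435326310458117613654}}{17360047740}$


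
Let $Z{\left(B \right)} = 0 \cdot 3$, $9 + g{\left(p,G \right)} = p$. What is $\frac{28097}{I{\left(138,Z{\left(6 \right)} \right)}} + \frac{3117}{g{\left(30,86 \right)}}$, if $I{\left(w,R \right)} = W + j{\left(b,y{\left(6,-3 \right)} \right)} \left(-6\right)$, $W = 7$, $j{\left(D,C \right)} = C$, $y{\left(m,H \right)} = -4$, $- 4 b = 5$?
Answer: $\frac{228888}{217} \approx 1054.8$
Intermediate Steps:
$b = - \frac{5}{4}$ ($b = \left(- \frac{1}{4}\right) 5 = - \frac{5}{4} \approx -1.25$)
$g{\left(p,G \right)} = -9 + p$
$Z{\left(B \right)} = 0$
$I{\left(w,R \right)} = 31$ ($I{\left(w,R \right)} = 7 - -24 = 7 + 24 = 31$)
$\frac{28097}{I{\left(138,Z{\left(6 \right)} \right)}} + \frac{3117}{g{\left(30,86 \right)}} = \frac{28097}{31} + \frac{3117}{-9 + 30} = 28097 \cdot \frac{1}{31} + \frac{3117}{21} = \frac{28097}{31} + 3117 \cdot \frac{1}{21} = \frac{28097}{31} + \frac{1039}{7} = \frac{228888}{217}$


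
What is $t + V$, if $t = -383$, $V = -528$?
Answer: $-911$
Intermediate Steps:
$t + V = -383 - 528 = -911$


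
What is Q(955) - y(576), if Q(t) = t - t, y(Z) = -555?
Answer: 555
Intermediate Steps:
Q(t) = 0
Q(955) - y(576) = 0 - 1*(-555) = 0 + 555 = 555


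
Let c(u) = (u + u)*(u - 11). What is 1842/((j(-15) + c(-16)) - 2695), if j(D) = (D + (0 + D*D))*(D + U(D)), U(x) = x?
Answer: -1842/8131 ≈ -0.22654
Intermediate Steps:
c(u) = 2*u*(-11 + u) (c(u) = (2*u)*(-11 + u) = 2*u*(-11 + u))
j(D) = 2*D*(D + D²) (j(D) = (D + (0 + D*D))*(D + D) = (D + (0 + D²))*(2*D) = (D + D²)*(2*D) = 2*D*(D + D²))
1842/((j(-15) + c(-16)) - 2695) = 1842/((2*(-15)²*(1 - 15) + 2*(-16)*(-11 - 16)) - 2695) = 1842/((2*225*(-14) + 2*(-16)*(-27)) - 2695) = 1842/((-6300 + 864) - 2695) = 1842/(-5436 - 2695) = 1842/(-8131) = 1842*(-1/8131) = -1842/8131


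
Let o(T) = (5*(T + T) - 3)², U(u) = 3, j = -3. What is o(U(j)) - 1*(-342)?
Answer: 1071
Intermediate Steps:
o(T) = (-3 + 10*T)² (o(T) = (5*(2*T) - 3)² = (10*T - 3)² = (-3 + 10*T)²)
o(U(j)) - 1*(-342) = (-3 + 10*3)² - 1*(-342) = (-3 + 30)² + 342 = 27² + 342 = 729 + 342 = 1071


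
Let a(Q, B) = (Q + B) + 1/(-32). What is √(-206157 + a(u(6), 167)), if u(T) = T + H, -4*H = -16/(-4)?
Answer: I*√13183042/8 ≈ 453.86*I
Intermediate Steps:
H = -1 (H = -(-4)/(-4) = -(-4)*(-1)/4 = -¼*4 = -1)
u(T) = -1 + T (u(T) = T - 1 = -1 + T)
a(Q, B) = -1/32 + B + Q (a(Q, B) = (B + Q) - 1/32 = -1/32 + B + Q)
√(-206157 + a(u(6), 167)) = √(-206157 + (-1/32 + 167 + (-1 + 6))) = √(-206157 + (-1/32 + 167 + 5)) = √(-206157 + 5503/32) = √(-6591521/32) = I*√13183042/8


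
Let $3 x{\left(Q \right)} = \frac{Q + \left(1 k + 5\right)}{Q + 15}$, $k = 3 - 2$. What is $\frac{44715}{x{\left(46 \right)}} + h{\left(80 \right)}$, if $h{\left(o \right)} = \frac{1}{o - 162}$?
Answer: $\frac{335496619}{2132} \approx 1.5736 \cdot 10^{5}$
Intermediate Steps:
$k = 1$ ($k = 3 - 2 = 1$)
$h{\left(o \right)} = \frac{1}{-162 + o}$
$x{\left(Q \right)} = \frac{6 + Q}{3 \left(15 + Q\right)}$ ($x{\left(Q \right)} = \frac{\left(Q + \left(1 \cdot 1 + 5\right)\right) \frac{1}{Q + 15}}{3} = \frac{\left(Q + \left(1 + 5\right)\right) \frac{1}{15 + Q}}{3} = \frac{\left(Q + 6\right) \frac{1}{15 + Q}}{3} = \frac{\left(6 + Q\right) \frac{1}{15 + Q}}{3} = \frac{\frac{1}{15 + Q} \left(6 + Q\right)}{3} = \frac{6 + Q}{3 \left(15 + Q\right)}$)
$\frac{44715}{x{\left(46 \right)}} + h{\left(80 \right)} = \frac{44715}{\frac{1}{3} \frac{1}{15 + 46} \left(6 + 46\right)} + \frac{1}{-162 + 80} = \frac{44715}{\frac{1}{3} \cdot \frac{1}{61} \cdot 52} + \frac{1}{-82} = \frac{44715}{\frac{1}{3} \cdot \frac{1}{61} \cdot 52} - \frac{1}{82} = \frac{44715}{\frac{52}{183}} - \frac{1}{82} = 44715 \cdot \frac{183}{52} - \frac{1}{82} = \frac{8182845}{52} - \frac{1}{82} = \frac{335496619}{2132}$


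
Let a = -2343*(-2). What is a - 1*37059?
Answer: -32373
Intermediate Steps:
a = 4686
a - 1*37059 = 4686 - 1*37059 = 4686 - 37059 = -32373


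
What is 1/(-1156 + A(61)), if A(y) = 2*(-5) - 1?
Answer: -1/1167 ≈ -0.00085690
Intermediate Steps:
A(y) = -11 (A(y) = -10 - 1 = -11)
1/(-1156 + A(61)) = 1/(-1156 - 11) = 1/(-1167) = -1/1167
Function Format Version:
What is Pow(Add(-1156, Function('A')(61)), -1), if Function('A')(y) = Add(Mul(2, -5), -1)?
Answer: Rational(-1, 1167) ≈ -0.00085690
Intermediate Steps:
Function('A')(y) = -11 (Function('A')(y) = Add(-10, -1) = -11)
Pow(Add(-1156, Function('A')(61)), -1) = Pow(Add(-1156, -11), -1) = Pow(-1167, -1) = Rational(-1, 1167)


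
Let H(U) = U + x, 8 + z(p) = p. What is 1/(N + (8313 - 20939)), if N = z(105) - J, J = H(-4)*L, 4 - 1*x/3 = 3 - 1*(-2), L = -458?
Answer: -1/15735 ≈ -6.3553e-5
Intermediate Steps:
x = -3 (x = 12 - 3*(3 - 1*(-2)) = 12 - 3*(3 + 2) = 12 - 3*5 = 12 - 15 = -3)
z(p) = -8 + p
H(U) = -3 + U (H(U) = U - 3 = -3 + U)
J = 3206 (J = (-3 - 4)*(-458) = -7*(-458) = 3206)
N = -3109 (N = (-8 + 105) - 1*3206 = 97 - 3206 = -3109)
1/(N + (8313 - 20939)) = 1/(-3109 + (8313 - 20939)) = 1/(-3109 - 12626) = 1/(-15735) = -1/15735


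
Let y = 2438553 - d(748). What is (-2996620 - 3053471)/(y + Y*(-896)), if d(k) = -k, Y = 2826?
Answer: 6050091/92795 ≈ 65.198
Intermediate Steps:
y = 2439301 (y = 2438553 - (-1)*748 = 2438553 - 1*(-748) = 2438553 + 748 = 2439301)
(-2996620 - 3053471)/(y + Y*(-896)) = (-2996620 - 3053471)/(2439301 + 2826*(-896)) = -6050091/(2439301 - 2532096) = -6050091/(-92795) = -6050091*(-1/92795) = 6050091/92795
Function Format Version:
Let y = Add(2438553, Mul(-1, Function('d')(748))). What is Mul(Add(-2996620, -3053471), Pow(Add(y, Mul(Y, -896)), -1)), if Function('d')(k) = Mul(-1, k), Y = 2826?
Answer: Rational(6050091, 92795) ≈ 65.198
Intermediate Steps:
y = 2439301 (y = Add(2438553, Mul(-1, Mul(-1, 748))) = Add(2438553, Mul(-1, -748)) = Add(2438553, 748) = 2439301)
Mul(Add(-2996620, -3053471), Pow(Add(y, Mul(Y, -896)), -1)) = Mul(Add(-2996620, -3053471), Pow(Add(2439301, Mul(2826, -896)), -1)) = Mul(-6050091, Pow(Add(2439301, -2532096), -1)) = Mul(-6050091, Pow(-92795, -1)) = Mul(-6050091, Rational(-1, 92795)) = Rational(6050091, 92795)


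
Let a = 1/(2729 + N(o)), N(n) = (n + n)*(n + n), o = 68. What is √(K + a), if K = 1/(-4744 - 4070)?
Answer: I*√1146575066/4157270 ≈ 0.008145*I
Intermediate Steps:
N(n) = 4*n² (N(n) = (2*n)*(2*n) = 4*n²)
K = -1/8814 (K = 1/(-8814) = -1/8814 ≈ -0.00011346)
a = 1/21225 (a = 1/(2729 + 4*68²) = 1/(2729 + 4*4624) = 1/(2729 + 18496) = 1/21225 ≈ 4.7114e-5)
√(K + a) = √(-1/8814 + 1/21225) = √(-1379/20786350) = I*√1146575066/4157270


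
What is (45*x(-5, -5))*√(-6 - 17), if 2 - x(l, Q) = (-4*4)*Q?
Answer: -3510*I*√23 ≈ -16833.0*I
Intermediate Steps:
x(l, Q) = 2 + 16*Q (x(l, Q) = 2 - (-4*4)*Q = 2 - (-16)*Q = 2 + 16*Q)
(45*x(-5, -5))*√(-6 - 17) = (45*(2 + 16*(-5)))*√(-6 - 17) = (45*(2 - 80))*√(-23) = (45*(-78))*(I*√23) = -3510*I*√23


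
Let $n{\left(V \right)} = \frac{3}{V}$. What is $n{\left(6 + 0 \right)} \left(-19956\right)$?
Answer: $-9978$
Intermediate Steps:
$n{\left(6 + 0 \right)} \left(-19956\right) = \frac{3}{6 + 0} \left(-19956\right) = \frac{3}{6} \left(-19956\right) = 3 \cdot \frac{1}{6} \left(-19956\right) = \frac{1}{2} \left(-19956\right) = -9978$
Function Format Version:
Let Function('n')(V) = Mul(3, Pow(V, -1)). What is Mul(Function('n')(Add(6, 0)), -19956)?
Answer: -9978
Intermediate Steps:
Mul(Function('n')(Add(6, 0)), -19956) = Mul(Mul(3, Pow(Add(6, 0), -1)), -19956) = Mul(Mul(3, Pow(6, -1)), -19956) = Mul(Mul(3, Rational(1, 6)), -19956) = Mul(Rational(1, 2), -19956) = -9978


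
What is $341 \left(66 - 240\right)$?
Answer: $-59334$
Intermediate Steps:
$341 \left(66 - 240\right) = 341 \left(-174\right) = -59334$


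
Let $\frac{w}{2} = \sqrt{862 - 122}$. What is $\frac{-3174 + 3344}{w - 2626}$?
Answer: $- \frac{111605}{1723229} - \frac{170 \sqrt{185}}{1723229} \approx -0.066107$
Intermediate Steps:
$w = 4 \sqrt{185}$ ($w = 2 \sqrt{862 - 122} = 2 \sqrt{740} = 2 \cdot 2 \sqrt{185} = 4 \sqrt{185} \approx 54.406$)
$\frac{-3174 + 3344}{w - 2626} = \frac{-3174 + 3344}{4 \sqrt{185} - 2626} = \frac{170}{-2626 + 4 \sqrt{185}}$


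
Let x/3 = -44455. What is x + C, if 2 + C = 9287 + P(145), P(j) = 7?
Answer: -124073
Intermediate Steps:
x = -133365 (x = 3*(-44455) = -133365)
C = 9292 (C = -2 + (9287 + 7) = -2 + 9294 = 9292)
x + C = -133365 + 9292 = -124073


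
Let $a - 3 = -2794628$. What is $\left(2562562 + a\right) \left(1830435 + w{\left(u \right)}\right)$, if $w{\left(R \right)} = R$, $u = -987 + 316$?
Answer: $-424620523132$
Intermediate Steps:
$a = -2794625$ ($a = 3 - 2794628 = -2794625$)
$u = -671$
$\left(2562562 + a\right) \left(1830435 + w{\left(u \right)}\right) = \left(2562562 - 2794625\right) \left(1830435 - 671\right) = \left(-232063\right) 1829764 = -424620523132$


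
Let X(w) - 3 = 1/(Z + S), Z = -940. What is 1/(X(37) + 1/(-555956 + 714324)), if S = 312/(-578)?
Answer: 5380869536/16136921541 ≈ 0.33345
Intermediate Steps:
S = -156/289 (S = 312*(-1/578) = -156/289 ≈ -0.53979)
X(w) = 815159/271816 (X(w) = 3 + 1/(-940 - 156/289) = 3 + 1/(-271816/289) = 3 - 289/271816 = 815159/271816)
1/(X(37) + 1/(-555956 + 714324)) = 1/(815159/271816 + 1/(-555956 + 714324)) = 1/(815159/271816 + 1/158368) = 1/(16136921541/5380869536) = 5380869536/16136921541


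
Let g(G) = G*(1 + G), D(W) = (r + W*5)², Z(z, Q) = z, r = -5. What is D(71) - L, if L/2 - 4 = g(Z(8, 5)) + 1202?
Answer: 119944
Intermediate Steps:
D(W) = (-5 + 5*W)² (D(W) = (-5 + W*5)² = (-5 + 5*W)²)
L = 2556 (L = 8 + 2*(8*(1 + 8) + 1202) = 8 + 2*(8*9 + 1202) = 8 + 2*(72 + 1202) = 8 + 2*1274 = 8 + 2548 = 2556)
D(71) - L = 25*(-1 + 71)² - 1*2556 = 25*70² - 2556 = 25*4900 - 2556 = 122500 - 2556 = 119944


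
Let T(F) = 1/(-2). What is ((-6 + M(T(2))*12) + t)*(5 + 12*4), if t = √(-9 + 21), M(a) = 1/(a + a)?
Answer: -954 + 106*√3 ≈ -770.40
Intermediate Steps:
T(F) = -½
M(a) = 1/(2*a)
t = 2*√3 (t = √12 = 2*√3 ≈ 3.4641)
((-6 + M(T(2))*12) + t)*(5 + 12*4) = ((-6 + (1/(2*(-½)))*12) + 2*√3)*(5 + 12*4) = ((-6 + ((½)*(-2))*12) + 2*√3)*(5 + 48) = ((-6 - 1*12) + 2*√3)*53 = ((-6 - 12) + 2*√3)*53 = (-18 + 2*√3)*53 = -954 + 106*√3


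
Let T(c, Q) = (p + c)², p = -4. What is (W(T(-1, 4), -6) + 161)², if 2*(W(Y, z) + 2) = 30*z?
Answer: 4761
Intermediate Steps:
T(c, Q) = (-4 + c)²
W(Y, z) = -2 + 15*z (W(Y, z) = -2 + (30*z)/2 = -2 + 15*z)
(W(T(-1, 4), -6) + 161)² = ((-2 + 15*(-6)) + 161)² = ((-2 - 90) + 161)² = (-92 + 161)² = 69² = 4761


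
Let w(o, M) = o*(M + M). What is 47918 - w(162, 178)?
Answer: -9754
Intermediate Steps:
w(o, M) = 2*M*o (w(o, M) = o*(2*M) = 2*M*o)
47918 - w(162, 178) = 47918 - 2*178*162 = 47918 - 1*57672 = 47918 - 57672 = -9754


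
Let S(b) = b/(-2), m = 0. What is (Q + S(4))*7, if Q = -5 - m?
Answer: -49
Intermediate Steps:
S(b) = -b/2 (S(b) = b*(-1/2) = -b/2)
Q = -5 (Q = -5 - 1*0 = -5 + 0 = -5)
(Q + S(4))*7 = (-5 - 1/2*4)*7 = (-5 - 2)*7 = -7*7 = -49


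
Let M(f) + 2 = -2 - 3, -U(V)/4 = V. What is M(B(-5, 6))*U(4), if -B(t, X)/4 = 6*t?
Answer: 112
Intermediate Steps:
U(V) = -4*V
B(t, X) = -24*t
M(f) = -7 (M(f) = -2 + (-2 - 3) = -2 - 5 = -7)
M(B(-5, 6))*U(4) = -(-28)*4 = -7*(-16) = 112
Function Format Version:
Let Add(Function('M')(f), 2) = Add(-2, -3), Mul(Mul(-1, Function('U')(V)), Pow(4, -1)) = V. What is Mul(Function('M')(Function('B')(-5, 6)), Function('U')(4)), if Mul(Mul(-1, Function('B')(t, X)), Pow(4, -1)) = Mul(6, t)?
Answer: 112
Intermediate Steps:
Function('U')(V) = Mul(-4, V)
Function('B')(t, X) = Mul(-24, t) (Function('B')(t, X) = Mul(-4, Mul(6, t)) = Mul(-24, t))
Function('M')(f) = -7 (Function('M')(f) = Add(-2, Add(-2, -3)) = Add(-2, -5) = -7)
Mul(Function('M')(Function('B')(-5, 6)), Function('U')(4)) = Mul(-7, Mul(-4, 4)) = Mul(-7, -16) = 112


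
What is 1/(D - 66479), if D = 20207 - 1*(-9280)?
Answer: -1/36992 ≈ -2.7033e-5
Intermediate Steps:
D = 29487 (D = 20207 + 9280 = 29487)
1/(D - 66479) = 1/(29487 - 66479) = 1/(-36992) = -1/36992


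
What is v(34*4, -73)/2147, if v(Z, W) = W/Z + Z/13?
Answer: 17547/3795896 ≈ 0.0046226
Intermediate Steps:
v(Z, W) = Z/13 + W/Z (v(Z, W) = W/Z + Z*(1/13) = W/Z + Z/13 = Z/13 + W/Z)
v(34*4, -73)/2147 = ((34*4)/13 - 73/(34*4))/2147 = ((1/13)*136 - 73/136)*(1/2147) = (136/13 - 73*1/136)*(1/2147) = (136/13 - 73/136)*(1/2147) = (17547/1768)*(1/2147) = 17547/3795896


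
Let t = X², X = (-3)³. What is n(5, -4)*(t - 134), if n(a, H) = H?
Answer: -2380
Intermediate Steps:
X = -27
t = 729 (t = (-27)² = 729)
n(5, -4)*(t - 134) = -4*(729 - 134) = -4*595 = -2380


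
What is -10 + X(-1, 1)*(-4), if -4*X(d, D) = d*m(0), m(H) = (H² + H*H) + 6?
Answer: -16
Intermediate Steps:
m(H) = 6 + 2*H² (m(H) = (H² + H²) + 6 = 2*H² + 6 = 6 + 2*H²)
X(d, D) = -3*d/2 (X(d, D) = -d*(6 + 2*0²)/4 = -d*(6 + 2*0)/4 = -d*(6 + 0)/4 = -d*6/4 = -3*d/2)
-10 + X(-1, 1)*(-4) = -10 - 3/2*(-1)*(-4) = -10 + (3/2)*(-4) = -10 - 6 = -16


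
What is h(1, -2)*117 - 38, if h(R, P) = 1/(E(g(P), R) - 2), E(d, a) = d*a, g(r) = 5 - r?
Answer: -73/5 ≈ -14.600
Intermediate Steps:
E(d, a) = a*d
h(R, P) = 1/(-2 + R*(5 - P)) (h(R, P) = 1/(R*(5 - P) - 2) = 1/(-2 + R*(5 - P)))
h(1, -2)*117 - 38 = -1/(2 + 1*(-5 - 2))*117 - 38 = -1/(2 + 1*(-7))*117 - 38 = -1/(2 - 7)*117 - 38 = -1/(-5)*117 - 38 = -1*(-1/5)*117 - 38 = (1/5)*117 - 38 = 117/5 - 38 = -73/5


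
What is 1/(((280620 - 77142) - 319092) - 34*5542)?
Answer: -1/304042 ≈ -3.2890e-6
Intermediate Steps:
1/(((280620 - 77142) - 319092) - 34*5542) = 1/((203478 - 319092) - 188428) = 1/(-115614 - 188428) = 1/(-304042) = -1/304042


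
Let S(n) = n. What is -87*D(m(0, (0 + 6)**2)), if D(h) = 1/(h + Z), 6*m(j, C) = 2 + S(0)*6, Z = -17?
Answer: 261/50 ≈ 5.2200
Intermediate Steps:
m(j, C) = 1/3 (m(j, C) = (2 + 0*6)/6 = (2 + 0)/6 = (1/6)*2 = 1/3)
D(h) = 1/(-17 + h) (D(h) = 1/(h - 17) = 1/(-17 + h))
-87*D(m(0, (0 + 6)**2)) = -87/(-17 + 1/3) = -87/(-50/3) = -87*(-3/50) = 261/50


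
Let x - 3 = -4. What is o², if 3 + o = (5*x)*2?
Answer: 169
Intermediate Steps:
x = -1 (x = 3 - 4 = -1)
o = -13 (o = -3 + (5*(-1))*2 = -3 - 5*2 = -3 - 10 = -13)
o² = (-13)² = 169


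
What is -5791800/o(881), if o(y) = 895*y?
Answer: -1158360/157699 ≈ -7.3454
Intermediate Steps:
-5791800/o(881) = -5791800/(895*881) = -5791800/788495 = -5791800*1/788495 = -1158360/157699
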